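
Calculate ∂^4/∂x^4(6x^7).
5040 x^{3}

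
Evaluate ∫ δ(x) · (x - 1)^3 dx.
-1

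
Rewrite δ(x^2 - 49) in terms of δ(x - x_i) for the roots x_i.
\frac{\delta(x - 7) + \delta(x + 7)}{14}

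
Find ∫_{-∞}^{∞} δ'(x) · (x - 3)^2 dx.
6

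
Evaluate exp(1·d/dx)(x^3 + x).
x^{3} + 3 x^{2} + 4 x + 2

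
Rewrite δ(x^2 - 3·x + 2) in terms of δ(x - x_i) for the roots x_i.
\frac{\delta(x - 1) + \delta(x - 2)}{1}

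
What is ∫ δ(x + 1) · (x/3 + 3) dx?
\frac{8}{3}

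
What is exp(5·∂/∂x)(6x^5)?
6 x^{5} + 150 x^{4} + 1500 x^{3} + 7500 x^{2} + 18750 x + 18750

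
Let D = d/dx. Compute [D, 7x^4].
28 x^{3}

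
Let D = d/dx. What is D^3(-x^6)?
- 120 x^{3}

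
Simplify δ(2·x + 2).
\frac{\delta(x + 1)}{2}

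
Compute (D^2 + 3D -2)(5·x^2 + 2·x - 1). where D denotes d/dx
- 10 x^{2} + 26 x + 18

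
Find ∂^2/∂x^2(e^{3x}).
9 e^{3 x}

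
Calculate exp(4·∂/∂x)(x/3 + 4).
\frac{x}{3} + \frac{16}{3}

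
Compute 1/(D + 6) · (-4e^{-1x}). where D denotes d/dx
- \frac{4 e^{- x}}{5}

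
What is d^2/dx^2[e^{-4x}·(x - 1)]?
8 \left(2 x - 3\right) e^{- 4 x}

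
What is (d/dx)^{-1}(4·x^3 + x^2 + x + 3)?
x^{4} + \frac{x^{3}}{3} + \frac{x^{2}}{2} + 3 x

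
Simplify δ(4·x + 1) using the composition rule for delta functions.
\frac{\delta(x + 1/4)}{4}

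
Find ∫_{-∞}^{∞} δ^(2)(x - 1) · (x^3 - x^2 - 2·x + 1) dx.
4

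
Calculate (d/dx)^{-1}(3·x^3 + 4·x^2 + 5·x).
\frac{3 x^{4}}{4} + \frac{4 x^{3}}{3} + \frac{5 x^{2}}{2}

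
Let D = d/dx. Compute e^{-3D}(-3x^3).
- 3 x^{3} + 27 x^{2} - 81 x + 81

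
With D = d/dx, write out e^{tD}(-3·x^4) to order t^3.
3 x \left(- 4 t^{3} - 6 t^{2} x - 4 t x^{2} - x^{3}\right)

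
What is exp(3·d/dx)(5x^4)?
5 x^{4} + 60 x^{3} + 270 x^{2} + 540 x + 405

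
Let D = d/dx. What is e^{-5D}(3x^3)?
3 x^{3} - 45 x^{2} + 225 x - 375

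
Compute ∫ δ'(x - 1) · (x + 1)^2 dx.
-4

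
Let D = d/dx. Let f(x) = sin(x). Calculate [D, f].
\cos{\left(x \right)}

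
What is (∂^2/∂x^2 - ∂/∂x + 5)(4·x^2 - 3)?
20 x^{2} - 8 x - 7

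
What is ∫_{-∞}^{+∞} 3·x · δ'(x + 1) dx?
-3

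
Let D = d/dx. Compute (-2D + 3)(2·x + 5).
6 x + 11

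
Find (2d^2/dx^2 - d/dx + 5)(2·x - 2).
10 x - 12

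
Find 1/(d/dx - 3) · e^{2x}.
- e^{2 x}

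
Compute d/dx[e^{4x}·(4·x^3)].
x^{2} \left(16 x + 12\right) e^{4 x}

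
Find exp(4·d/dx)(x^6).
x^{6} + 24 x^{5} + 240 x^{4} + 1280 x^{3} + 3840 x^{2} + 6144 x + 4096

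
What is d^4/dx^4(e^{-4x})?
256 e^{- 4 x}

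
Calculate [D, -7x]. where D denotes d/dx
-7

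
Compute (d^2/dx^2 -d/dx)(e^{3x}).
6 e^{3 x}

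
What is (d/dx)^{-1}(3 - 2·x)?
- x^{2} + 3 x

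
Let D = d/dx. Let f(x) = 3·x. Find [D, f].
3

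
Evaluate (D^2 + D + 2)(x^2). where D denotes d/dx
2 x^{2} + 2 x + 2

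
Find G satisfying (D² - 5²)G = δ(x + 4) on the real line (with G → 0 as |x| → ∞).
-\frac{e^{-5|x + 4|}}{10}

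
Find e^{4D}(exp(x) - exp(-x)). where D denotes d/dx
2 \sinh{\left(x + 4 \right)}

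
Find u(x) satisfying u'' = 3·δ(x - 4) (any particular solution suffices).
\frac{3|x - 4|}{2}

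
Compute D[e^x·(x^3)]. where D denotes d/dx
x^{2} \left(x + 3\right) e^{x}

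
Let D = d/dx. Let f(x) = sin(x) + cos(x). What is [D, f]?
- \sin{\left(x \right)} + \cos{\left(x \right)}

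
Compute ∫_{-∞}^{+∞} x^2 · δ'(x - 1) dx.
-2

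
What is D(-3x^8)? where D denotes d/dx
- 24 x^{7}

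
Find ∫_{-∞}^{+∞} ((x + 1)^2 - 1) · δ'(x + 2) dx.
2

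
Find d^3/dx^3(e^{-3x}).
- 27 e^{- 3 x}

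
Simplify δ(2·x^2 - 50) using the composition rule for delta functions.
\frac{\delta(x - 5) + \delta(x + 5)}{20}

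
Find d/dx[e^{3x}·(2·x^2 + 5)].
\left(6 x^{2} + 4 x + 15\right) e^{3 x}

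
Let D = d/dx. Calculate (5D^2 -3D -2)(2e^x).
0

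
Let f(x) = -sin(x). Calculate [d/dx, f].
- \cos{\left(x \right)}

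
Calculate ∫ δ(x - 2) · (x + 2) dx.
4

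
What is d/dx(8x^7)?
56 x^{6}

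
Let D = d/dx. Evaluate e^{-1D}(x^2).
x^{2} - 2 x + 1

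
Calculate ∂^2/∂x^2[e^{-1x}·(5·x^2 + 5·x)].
5 x \left(x - 3\right) e^{- x}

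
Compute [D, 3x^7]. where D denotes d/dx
21 x^{6}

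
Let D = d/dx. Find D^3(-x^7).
- 210 x^{4}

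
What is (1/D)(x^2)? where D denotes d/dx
\frac{x^{3}}{3}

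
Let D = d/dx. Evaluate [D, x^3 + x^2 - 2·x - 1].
3 x^{2} + 2 x - 2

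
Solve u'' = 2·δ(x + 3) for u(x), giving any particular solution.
|x + 3|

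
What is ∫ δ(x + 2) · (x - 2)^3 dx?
-64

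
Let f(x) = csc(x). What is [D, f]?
- \cot{\left(x \right)} \csc{\left(x \right)}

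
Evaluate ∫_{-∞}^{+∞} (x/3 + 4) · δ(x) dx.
4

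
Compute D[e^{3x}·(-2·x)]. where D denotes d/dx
\left(- 6 x - 2\right) e^{3 x}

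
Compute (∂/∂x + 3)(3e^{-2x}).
3 e^{- 2 x}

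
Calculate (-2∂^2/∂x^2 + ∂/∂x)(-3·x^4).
12 x^{2} \left(6 - x\right)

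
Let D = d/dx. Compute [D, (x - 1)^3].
3 \left(x - 1\right)^{2}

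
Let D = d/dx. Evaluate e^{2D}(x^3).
x^{3} + 6 x^{2} + 12 x + 8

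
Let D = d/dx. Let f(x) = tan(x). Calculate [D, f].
\frac{1}{\cos^{2}{\left(x \right)}}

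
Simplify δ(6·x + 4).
\frac{\delta(x + 2/3)}{6}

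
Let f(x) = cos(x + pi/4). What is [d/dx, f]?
- \sin{\left(x + \frac{\pi}{4} \right)}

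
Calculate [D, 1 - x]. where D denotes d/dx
-1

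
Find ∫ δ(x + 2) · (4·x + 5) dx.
-3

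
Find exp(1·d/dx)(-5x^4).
- 5 x^{4} - 20 x^{3} - 30 x^{2} - 20 x - 5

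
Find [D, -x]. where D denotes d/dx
-1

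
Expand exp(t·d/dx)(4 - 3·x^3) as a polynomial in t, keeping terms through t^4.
- 3 t^{3} - 9 t^{2} x - 9 t x^{2} - 3 x^{3} + 4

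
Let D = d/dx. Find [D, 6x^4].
24 x^{3}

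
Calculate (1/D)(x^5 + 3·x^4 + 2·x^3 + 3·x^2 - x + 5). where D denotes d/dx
\frac{x^{6}}{6} + \frac{3 x^{5}}{5} + \frac{x^{4}}{2} + x^{3} - \frac{x^{2}}{2} + 5 x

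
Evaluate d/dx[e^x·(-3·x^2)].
3 x \left(- x - 2\right) e^{x}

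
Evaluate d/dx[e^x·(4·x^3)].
4 x^{2} \left(x + 3\right) e^{x}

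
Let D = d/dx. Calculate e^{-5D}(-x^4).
- x^{4} + 20 x^{3} - 150 x^{2} + 500 x - 625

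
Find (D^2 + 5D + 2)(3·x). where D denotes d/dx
6 x + 15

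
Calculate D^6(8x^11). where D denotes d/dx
2661120 x^{5}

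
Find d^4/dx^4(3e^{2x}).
48 e^{2 x}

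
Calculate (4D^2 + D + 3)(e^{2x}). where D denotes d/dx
21 e^{2 x}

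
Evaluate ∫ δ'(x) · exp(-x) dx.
1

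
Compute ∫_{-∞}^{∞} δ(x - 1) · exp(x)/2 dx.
\frac{e}{2}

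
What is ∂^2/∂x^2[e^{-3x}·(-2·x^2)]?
2 \left(- 9 x^{2} + 12 x - 2\right) e^{- 3 x}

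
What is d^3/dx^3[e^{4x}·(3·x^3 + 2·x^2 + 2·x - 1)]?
\left(192 x^{3} + 560 x^{2} + 536 x + 98\right) e^{4 x}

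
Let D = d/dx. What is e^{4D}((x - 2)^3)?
x^{3} + 6 x^{2} + 12 x + 8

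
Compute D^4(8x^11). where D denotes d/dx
63360 x^{7}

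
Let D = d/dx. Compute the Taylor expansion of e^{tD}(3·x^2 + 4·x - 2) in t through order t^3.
3 t^{2} + 2 t \left(3 x + 2\right) + 3 x^{2} + 4 x - 2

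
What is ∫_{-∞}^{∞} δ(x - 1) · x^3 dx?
1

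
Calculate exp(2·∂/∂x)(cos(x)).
\cos{\left(x + 2 \right)}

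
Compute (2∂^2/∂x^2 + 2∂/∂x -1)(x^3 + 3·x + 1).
- x^{3} + 6 x^{2} + 9 x + 5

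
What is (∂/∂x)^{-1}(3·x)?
\frac{3 x^{2}}{2}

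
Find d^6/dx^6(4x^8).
80640 x^{2}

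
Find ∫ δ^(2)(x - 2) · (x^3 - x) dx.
12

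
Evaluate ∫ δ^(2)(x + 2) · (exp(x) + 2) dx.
e^{-2}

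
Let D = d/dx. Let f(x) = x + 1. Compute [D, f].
1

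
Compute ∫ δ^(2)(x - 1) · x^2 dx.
2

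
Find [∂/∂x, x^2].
2 x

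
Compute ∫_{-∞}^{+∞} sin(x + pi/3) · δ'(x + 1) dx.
- \sin{\left(\frac{\pi}{6} + 1 \right)}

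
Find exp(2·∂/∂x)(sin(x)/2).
\frac{\sin{\left(x + 2 \right)}}{2}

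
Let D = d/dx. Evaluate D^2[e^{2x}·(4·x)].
16 \left(x + 1\right) e^{2 x}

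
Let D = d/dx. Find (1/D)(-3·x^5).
- \frac{x^{6}}{2}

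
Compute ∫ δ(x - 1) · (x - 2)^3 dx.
-1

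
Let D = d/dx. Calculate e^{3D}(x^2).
x^{2} + 6 x + 9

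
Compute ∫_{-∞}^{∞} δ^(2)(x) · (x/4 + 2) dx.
0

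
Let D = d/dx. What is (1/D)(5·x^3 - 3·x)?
\frac{5 x^{4}}{4} - \frac{3 x^{2}}{2}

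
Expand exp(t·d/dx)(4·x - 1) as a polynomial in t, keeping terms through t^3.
4 t + 4 x - 1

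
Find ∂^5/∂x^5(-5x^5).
-600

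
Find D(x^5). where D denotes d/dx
5 x^{4}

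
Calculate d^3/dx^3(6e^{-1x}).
- 6 e^{- x}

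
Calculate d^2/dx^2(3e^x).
3 e^{x}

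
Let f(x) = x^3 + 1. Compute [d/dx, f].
3 x^{2}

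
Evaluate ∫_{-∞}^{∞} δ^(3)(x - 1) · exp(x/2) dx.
- \frac{e^{\frac{1}{2}}}{8}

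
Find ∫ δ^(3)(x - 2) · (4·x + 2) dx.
0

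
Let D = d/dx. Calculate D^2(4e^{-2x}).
16 e^{- 2 x}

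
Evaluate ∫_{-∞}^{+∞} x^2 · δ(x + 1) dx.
1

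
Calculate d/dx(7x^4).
28 x^{3}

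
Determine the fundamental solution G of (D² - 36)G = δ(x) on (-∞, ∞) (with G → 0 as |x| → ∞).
-\frac{e^{-6|x|}}{12}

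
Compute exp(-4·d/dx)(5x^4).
5 x^{4} - 80 x^{3} + 480 x^{2} - 1280 x + 1280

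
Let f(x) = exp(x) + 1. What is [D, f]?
e^{x}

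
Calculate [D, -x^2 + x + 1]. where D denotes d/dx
1 - 2 x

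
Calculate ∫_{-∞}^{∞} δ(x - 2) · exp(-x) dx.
e^{-2}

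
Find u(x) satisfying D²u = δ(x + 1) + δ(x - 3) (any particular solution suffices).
\frac{|x + 1|}{2} + \frac{|x - 3|}{2}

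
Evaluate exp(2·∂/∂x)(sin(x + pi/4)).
\sin{\left(x + \frac{\pi}{4} + 2 \right)}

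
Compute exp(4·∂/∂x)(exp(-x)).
e^{- x - 4}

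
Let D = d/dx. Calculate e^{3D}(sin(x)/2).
\frac{\sin{\left(x + 3 \right)}}{2}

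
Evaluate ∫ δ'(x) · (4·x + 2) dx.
-4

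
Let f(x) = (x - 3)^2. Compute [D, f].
2 x - 6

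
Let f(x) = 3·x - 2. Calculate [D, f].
3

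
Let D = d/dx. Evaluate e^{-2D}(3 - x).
5 - x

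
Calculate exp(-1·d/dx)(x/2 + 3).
\frac{x}{2} + \frac{5}{2}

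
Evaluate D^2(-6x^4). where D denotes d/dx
- 72 x^{2}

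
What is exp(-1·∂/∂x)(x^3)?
x^{3} - 3 x^{2} + 3 x - 1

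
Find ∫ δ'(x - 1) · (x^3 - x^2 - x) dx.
0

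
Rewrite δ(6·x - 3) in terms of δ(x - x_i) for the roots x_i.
\frac{\delta(x - 1/2)}{6}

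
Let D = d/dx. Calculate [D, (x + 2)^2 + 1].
2 x + 4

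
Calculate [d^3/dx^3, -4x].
-12\frac{d^{2}}{dx^{2}}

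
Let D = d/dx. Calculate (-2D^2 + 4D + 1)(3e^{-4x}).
- 141 e^{- 4 x}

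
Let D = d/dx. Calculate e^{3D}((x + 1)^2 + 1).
x^{2} + 8 x + 17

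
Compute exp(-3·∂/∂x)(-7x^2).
- 7 x^{2} + 42 x - 63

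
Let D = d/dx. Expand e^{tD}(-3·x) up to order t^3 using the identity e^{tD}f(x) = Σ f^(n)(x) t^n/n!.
- 3 t - 3 x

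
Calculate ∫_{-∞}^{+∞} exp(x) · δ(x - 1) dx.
e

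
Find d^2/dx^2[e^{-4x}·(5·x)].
40 \left(2 x - 1\right) e^{- 4 x}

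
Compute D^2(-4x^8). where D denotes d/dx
- 224 x^{6}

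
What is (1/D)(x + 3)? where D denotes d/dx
\frac{x^{2}}{2} + 3 x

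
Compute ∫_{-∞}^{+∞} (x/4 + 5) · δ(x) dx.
5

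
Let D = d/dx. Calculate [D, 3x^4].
12 x^{3}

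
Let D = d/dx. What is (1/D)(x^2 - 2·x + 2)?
\frac{x^{3}}{3} - x^{2} + 2 x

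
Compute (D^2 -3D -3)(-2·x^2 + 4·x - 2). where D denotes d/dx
6 x^{2} - 10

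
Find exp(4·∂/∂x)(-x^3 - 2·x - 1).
- x^{3} - 12 x^{2} - 50 x - 73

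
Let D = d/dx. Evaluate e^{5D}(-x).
- x - 5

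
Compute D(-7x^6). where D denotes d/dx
- 42 x^{5}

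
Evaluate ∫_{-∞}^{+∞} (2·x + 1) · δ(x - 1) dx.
3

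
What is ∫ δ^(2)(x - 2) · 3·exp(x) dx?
3 e^{2}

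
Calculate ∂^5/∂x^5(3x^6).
2160 x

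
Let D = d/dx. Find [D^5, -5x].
-25D^{4}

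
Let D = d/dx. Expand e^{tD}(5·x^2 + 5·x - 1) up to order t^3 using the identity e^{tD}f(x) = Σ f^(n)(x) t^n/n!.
5 t^{2} + 5 t \left(2 x + 1\right) + 5 x^{2} + 5 x - 1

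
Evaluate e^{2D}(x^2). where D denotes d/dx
x^{2} + 4 x + 4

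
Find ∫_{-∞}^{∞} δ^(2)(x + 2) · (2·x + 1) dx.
0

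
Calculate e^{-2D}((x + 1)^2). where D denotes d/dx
x^{2} - 2 x + 1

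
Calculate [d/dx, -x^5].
- 5 x^{4}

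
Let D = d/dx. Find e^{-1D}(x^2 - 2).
x^{2} - 2 x - 1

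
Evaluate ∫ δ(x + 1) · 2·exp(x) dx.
\frac{2}{e}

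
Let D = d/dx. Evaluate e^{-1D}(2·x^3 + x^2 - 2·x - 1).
x \left(2 x^{2} - 5 x + 2\right)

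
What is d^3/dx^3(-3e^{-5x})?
375 e^{- 5 x}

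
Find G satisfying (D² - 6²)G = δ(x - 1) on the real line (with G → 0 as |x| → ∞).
-\frac{e^{-6|x - 1|}}{12}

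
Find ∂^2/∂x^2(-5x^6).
- 150 x^{4}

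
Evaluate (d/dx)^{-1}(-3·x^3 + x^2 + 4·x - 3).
- \frac{3 x^{4}}{4} + \frac{x^{3}}{3} + 2 x^{2} - 3 x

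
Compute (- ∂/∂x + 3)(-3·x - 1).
- 9 x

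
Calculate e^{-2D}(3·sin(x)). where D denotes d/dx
3 \sin{\left(x - 2 \right)}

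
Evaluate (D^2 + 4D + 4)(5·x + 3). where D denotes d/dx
20 x + 32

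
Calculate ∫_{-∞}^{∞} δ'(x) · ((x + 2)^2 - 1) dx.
-4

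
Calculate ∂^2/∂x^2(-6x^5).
- 120 x^{3}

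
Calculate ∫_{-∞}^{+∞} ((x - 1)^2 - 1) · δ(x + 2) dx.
8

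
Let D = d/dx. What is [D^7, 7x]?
49D^{6}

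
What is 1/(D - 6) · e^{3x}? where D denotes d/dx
- \frac{e^{3 x}}{3}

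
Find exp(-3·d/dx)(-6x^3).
- 6 x^{3} + 54 x^{2} - 162 x + 162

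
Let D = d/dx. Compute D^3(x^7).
210 x^{4}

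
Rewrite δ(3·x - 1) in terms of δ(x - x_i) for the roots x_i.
\frac{\delta(x - 1/3)}{3}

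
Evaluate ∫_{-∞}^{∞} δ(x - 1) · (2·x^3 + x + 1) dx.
4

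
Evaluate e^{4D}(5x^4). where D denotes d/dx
5 x^{4} + 80 x^{3} + 480 x^{2} + 1280 x + 1280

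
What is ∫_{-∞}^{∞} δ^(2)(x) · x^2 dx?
2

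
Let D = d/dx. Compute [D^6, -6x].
-36D^{5}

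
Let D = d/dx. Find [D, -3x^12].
- 36 x^{11}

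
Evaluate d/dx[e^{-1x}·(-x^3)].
x^{2} \left(x - 3\right) e^{- x}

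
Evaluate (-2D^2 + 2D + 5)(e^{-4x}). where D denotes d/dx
- 35 e^{- 4 x}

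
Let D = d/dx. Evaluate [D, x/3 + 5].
\frac{1}{3}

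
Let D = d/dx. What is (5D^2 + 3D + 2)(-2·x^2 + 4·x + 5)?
- 4 x^{2} - 4 x + 2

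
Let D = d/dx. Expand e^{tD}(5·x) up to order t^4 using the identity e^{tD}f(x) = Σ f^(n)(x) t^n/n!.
5 t + 5 x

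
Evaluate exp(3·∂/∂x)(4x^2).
4 x^{2} + 24 x + 36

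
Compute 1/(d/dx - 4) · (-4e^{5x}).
- 4 e^{5 x}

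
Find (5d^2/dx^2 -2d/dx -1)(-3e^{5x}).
- 342 e^{5 x}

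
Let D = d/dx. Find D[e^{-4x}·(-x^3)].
x^{2} \left(4 x - 3\right) e^{- 4 x}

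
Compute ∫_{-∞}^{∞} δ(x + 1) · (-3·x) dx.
3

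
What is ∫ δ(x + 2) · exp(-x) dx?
e^{2}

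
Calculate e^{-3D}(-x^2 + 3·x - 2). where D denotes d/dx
- x^{2} + 9 x - 20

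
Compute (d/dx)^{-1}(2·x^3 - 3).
\frac{x^{4}}{2} - 3 x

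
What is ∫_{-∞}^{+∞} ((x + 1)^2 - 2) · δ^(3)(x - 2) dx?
0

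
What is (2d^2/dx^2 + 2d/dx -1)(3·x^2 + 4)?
- 3 x^{2} + 12 x + 8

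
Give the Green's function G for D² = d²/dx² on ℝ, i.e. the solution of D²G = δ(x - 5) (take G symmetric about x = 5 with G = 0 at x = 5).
\frac{|x - 5|}{2}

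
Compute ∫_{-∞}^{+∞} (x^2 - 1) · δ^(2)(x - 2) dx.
2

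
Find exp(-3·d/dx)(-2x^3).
- 2 x^{3} + 18 x^{2} - 54 x + 54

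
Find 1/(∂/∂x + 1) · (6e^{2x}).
2 e^{2 x}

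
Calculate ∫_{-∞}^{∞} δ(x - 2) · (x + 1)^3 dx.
27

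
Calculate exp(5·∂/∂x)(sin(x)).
\sin{\left(x + 5 \right)}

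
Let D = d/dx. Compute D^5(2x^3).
0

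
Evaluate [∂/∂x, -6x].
-6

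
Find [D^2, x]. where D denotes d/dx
2D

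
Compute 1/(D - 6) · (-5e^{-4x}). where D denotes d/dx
\frac{e^{- 4 x}}{2}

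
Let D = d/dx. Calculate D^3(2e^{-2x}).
- 16 e^{- 2 x}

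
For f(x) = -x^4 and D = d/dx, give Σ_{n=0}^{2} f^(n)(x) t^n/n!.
x^{2} \left(- 6 t^{2} - 4 t x - x^{2}\right)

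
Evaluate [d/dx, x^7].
7 x^{6}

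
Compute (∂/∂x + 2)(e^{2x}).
4 e^{2 x}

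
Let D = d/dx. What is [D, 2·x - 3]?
2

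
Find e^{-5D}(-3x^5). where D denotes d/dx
- 3 x^{5} + 75 x^{4} - 750 x^{3} + 3750 x^{2} - 9375 x + 9375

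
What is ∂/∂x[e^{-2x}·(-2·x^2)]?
4 x \left(x - 1\right) e^{- 2 x}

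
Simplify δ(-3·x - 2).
\frac{\delta(x + 2/3)}{3}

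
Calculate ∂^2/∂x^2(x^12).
132 x^{10}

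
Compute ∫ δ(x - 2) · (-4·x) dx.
-8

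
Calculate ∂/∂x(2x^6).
12 x^{5}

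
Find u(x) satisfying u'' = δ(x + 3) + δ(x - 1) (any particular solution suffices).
\frac{|x + 3|}{2} + \frac{|x - 1|}{2}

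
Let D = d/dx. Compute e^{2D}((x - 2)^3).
x^{3}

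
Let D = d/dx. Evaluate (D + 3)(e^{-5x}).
- 2 e^{- 5 x}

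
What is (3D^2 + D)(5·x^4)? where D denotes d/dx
20 x^{2} \left(x + 9\right)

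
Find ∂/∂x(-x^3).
- 3 x^{2}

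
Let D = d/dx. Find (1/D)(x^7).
\frac{x^{8}}{8}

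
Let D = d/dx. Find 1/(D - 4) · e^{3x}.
- e^{3 x}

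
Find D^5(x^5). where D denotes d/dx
120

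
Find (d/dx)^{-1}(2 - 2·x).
- x^{2} + 2 x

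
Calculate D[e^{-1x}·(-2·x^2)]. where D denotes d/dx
2 x \left(x - 2\right) e^{- x}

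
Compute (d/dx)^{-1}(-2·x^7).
- \frac{x^{8}}{4}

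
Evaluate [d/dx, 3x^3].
9 x^{2}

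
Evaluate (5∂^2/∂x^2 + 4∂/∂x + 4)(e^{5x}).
149 e^{5 x}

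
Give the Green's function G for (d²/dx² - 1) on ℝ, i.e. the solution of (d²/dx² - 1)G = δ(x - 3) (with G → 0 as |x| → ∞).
-\frac{e^{-|x - 3|}}{2}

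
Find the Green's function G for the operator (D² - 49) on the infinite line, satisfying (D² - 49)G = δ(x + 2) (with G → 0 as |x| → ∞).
-\frac{e^{-7|x + 2|}}{14}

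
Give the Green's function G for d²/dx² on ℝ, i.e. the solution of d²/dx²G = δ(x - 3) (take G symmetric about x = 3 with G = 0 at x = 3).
\frac{|x - 3|}{2}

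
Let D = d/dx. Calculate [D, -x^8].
- 8 x^{7}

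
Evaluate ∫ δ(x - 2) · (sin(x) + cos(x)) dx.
\cos{\left(2 \right)} + \sin{\left(2 \right)}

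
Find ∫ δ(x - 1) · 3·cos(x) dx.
3 \cos{\left(1 \right)}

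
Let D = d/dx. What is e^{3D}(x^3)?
x^{3} + 9 x^{2} + 27 x + 27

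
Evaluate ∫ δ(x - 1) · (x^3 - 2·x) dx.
-1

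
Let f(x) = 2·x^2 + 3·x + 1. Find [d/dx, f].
4 x + 3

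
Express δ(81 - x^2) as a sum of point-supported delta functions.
\frac{\delta(x - 9) + \delta(x + 9)}{18}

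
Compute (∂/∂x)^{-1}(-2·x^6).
- \frac{2 x^{7}}{7}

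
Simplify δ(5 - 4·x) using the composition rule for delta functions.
\frac{\delta(x - 5/4)}{4}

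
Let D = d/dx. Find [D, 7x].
7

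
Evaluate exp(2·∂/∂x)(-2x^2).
- 2 x^{2} - 8 x - 8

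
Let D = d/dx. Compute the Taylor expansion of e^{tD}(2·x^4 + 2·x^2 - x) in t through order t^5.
2 t^{4} + 8 t^{3} x + t^{2} \left(12 x^{2} + 2\right) + t \left(8 x^{3} + 4 x - 1\right) + 2 x^{4} + 2 x^{2} - x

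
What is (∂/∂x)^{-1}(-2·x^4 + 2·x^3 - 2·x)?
- \frac{2 x^{5}}{5} + \frac{x^{4}}{2} - x^{2}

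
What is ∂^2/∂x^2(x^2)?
2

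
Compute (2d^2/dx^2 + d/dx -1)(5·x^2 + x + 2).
- 5 x^{2} + 9 x + 19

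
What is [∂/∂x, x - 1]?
1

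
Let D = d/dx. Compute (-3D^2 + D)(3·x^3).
9 x \left(x - 6\right)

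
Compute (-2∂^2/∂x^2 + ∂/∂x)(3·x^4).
12 x^{2} \left(x - 6\right)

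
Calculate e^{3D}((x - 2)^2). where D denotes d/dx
x^{2} + 2 x + 1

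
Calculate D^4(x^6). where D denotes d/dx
360 x^{2}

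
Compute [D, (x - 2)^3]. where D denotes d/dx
3 \left(x - 2\right)^{2}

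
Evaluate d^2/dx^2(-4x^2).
-8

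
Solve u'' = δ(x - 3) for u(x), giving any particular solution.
\frac{|x - 3|}{2}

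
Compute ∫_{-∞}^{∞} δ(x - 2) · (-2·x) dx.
-4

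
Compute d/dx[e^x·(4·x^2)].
4 x \left(x + 2\right) e^{x}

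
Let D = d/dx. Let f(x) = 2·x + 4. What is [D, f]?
2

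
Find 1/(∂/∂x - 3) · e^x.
- \frac{e^{x}}{2}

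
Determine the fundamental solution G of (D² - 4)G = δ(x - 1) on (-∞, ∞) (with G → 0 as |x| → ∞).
-\frac{e^{-2|x - 1|}}{4}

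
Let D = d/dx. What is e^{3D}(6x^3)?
6 x^{3} + 54 x^{2} + 162 x + 162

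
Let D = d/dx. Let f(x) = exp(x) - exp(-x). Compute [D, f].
2 \cosh{\left(x \right)}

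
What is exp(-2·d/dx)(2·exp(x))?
2 e^{x - 2}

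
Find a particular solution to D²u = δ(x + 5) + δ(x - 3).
\frac{|x + 5|}{2} + \frac{|x - 3|}{2}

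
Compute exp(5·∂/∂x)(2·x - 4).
2 x + 6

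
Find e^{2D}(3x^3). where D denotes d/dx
3 x^{3} + 18 x^{2} + 36 x + 24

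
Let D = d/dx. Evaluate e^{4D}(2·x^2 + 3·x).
2 x^{2} + 19 x + 44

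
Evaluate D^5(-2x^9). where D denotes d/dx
- 30240 x^{4}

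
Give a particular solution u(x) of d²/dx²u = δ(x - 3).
\frac{|x - 3|}{2}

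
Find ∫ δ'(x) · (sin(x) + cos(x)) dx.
-1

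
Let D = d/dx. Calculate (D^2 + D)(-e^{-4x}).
- 12 e^{- 4 x}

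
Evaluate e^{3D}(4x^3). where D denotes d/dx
4 x^{3} + 36 x^{2} + 108 x + 108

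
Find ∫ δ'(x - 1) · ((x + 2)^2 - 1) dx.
-6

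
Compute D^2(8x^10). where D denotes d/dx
720 x^{8}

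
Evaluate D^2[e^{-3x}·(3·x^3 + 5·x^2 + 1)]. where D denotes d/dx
\left(27 x^{3} - 9 x^{2} - 42 x + 19\right) e^{- 3 x}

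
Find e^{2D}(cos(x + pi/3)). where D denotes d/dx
\cos{\left(x + \frac{\pi}{3} + 2 \right)}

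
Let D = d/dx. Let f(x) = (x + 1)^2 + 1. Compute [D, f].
2 x + 2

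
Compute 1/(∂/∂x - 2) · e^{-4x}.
- \frac{e^{- 4 x}}{6}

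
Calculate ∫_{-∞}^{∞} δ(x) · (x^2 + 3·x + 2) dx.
2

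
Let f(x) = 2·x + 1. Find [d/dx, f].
2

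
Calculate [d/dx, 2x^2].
4 x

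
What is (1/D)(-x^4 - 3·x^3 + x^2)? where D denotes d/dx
- \frac{x^{5}}{5} - \frac{3 x^{4}}{4} + \frac{x^{3}}{3}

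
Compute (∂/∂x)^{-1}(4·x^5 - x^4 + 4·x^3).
\frac{2 x^{6}}{3} - \frac{x^{5}}{5} + x^{4}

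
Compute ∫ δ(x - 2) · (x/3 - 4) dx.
- \frac{10}{3}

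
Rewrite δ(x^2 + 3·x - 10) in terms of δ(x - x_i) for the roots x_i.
\frac{\delta(x - 2) + \delta(x + 5)}{7}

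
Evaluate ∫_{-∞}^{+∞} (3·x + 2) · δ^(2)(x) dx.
0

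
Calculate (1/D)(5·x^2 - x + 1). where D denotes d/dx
\frac{5 x^{3}}{3} - \frac{x^{2}}{2} + x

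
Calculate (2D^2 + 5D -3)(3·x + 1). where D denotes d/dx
12 - 9 x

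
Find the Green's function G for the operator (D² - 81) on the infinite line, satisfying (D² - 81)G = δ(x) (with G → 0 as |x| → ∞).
-\frac{e^{-9|x|}}{18}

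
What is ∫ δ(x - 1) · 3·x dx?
3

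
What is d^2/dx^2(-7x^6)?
- 210 x^{4}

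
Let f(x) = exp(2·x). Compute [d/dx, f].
2 e^{2 x}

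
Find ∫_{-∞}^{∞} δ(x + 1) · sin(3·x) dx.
- \sin{\left(3 \right)}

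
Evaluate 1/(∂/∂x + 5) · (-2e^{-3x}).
- e^{- 3 x}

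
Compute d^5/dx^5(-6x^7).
- 15120 x^{2}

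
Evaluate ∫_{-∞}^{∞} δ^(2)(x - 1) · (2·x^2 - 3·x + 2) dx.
4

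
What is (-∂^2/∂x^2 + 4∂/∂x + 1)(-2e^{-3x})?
40 e^{- 3 x}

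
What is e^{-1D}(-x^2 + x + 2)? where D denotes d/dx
x \left(3 - x\right)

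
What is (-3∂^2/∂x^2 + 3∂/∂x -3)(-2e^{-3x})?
78 e^{- 3 x}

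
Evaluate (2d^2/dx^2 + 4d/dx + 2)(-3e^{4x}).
- 150 e^{4 x}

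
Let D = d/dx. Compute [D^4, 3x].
12D^{3}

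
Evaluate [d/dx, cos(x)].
- \sin{\left(x \right)}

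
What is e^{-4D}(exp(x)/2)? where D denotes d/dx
\frac{e^{x - 4}}{2}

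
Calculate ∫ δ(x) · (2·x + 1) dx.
1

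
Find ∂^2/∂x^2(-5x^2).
-10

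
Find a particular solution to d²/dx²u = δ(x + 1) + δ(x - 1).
\frac{|x + 1|}{2} + \frac{|x - 1|}{2}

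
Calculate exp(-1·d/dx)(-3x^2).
- 3 x^{2} + 6 x - 3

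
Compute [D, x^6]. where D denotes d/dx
6 x^{5}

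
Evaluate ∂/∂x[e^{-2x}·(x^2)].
2 x \left(1 - x\right) e^{- 2 x}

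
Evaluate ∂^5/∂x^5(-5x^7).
- 12600 x^{2}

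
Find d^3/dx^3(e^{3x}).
27 e^{3 x}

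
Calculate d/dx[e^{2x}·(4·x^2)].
8 x \left(x + 1\right) e^{2 x}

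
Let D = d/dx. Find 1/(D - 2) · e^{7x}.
\frac{e^{7 x}}{5}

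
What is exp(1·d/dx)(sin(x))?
\sin{\left(x + 1 \right)}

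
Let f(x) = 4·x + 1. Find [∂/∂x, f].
4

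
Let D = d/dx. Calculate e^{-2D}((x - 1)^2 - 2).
x^{2} - 6 x + 7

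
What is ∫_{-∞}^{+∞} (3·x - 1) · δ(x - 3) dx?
8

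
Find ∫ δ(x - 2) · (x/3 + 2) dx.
\frac{8}{3}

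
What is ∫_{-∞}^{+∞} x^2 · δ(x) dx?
0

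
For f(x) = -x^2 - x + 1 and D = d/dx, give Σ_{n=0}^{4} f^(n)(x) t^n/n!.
- t^{2} - t \left(2 x + 1\right) - x^{2} - x + 1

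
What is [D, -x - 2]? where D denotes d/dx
-1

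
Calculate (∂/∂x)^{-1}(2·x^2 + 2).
\frac{2 x^{3}}{3} + 2 x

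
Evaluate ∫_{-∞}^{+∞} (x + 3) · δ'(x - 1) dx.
-1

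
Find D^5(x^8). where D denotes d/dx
6720 x^{3}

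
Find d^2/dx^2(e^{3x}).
9 e^{3 x}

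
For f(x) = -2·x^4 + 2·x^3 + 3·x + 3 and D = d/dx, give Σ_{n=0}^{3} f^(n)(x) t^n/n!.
t^{3} \left(2 - 8 x\right) - 6 t^{2} x \left(2 x - 1\right) + t \left(- 8 x^{3} + 6 x^{2} + 3\right) - 2 x^{4} + 2 x^{3} + 3 x + 3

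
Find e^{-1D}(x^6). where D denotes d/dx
x^{6} - 6 x^{5} + 15 x^{4} - 20 x^{3} + 15 x^{2} - 6 x + 1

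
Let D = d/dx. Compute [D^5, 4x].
20D^{4}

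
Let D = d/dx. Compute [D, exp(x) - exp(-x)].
2 \cosh{\left(x \right)}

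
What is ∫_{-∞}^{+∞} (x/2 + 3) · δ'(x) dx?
- \frac{1}{2}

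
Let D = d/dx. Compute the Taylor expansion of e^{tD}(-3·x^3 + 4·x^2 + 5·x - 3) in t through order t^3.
- 3 t^{3} + t^{2} \left(4 - 9 x\right) + t \left(- 9 x^{2} + 8 x + 5\right) - 3 x^{3} + 4 x^{2} + 5 x - 3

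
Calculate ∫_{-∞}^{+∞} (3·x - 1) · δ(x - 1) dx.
2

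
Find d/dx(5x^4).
20 x^{3}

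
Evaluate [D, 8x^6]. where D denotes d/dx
48 x^{5}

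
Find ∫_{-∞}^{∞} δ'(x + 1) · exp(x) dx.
- \frac{1}{e}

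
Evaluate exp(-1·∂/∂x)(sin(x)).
\sin{\left(x - 1 \right)}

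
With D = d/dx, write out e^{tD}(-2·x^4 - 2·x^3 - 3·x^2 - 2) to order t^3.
- 2 t^{3} \left(4 x + 1\right) - 3 t^{2} \left(4 x^{2} + 2 x + 1\right) - 2 t x \left(4 x^{2} + 3 x + 3\right) - 2 x^{4} - 2 x^{3} - 3 x^{2} - 2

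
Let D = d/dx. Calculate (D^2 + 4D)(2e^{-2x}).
- 8 e^{- 2 x}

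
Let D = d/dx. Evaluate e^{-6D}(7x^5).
7 x^{5} - 210 x^{4} + 2520 x^{3} - 15120 x^{2} + 45360 x - 54432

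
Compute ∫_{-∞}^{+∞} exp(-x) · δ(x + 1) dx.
e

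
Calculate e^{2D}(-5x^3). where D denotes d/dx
- 5 x^{3} - 30 x^{2} - 60 x - 40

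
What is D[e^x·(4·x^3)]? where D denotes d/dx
4 x^{2} \left(x + 3\right) e^{x}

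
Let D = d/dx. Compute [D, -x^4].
- 4 x^{3}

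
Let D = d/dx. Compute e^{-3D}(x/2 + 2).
\frac{x}{2} + \frac{1}{2}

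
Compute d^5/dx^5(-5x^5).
-600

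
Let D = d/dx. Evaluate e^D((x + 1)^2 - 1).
x^{2} + 4 x + 3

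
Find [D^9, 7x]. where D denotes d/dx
63D^{8}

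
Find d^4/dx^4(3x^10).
15120 x^{6}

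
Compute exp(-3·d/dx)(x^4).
x^{4} - 12 x^{3} + 54 x^{2} - 108 x + 81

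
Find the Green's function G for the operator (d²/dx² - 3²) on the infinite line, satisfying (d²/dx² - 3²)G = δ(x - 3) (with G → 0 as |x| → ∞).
-\frac{e^{-3|x - 3|}}{6}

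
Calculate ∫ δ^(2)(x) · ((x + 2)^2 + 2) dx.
2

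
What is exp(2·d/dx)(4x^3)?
4 x^{3} + 24 x^{2} + 48 x + 32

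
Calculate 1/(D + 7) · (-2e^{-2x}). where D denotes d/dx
- \frac{2 e^{- 2 x}}{5}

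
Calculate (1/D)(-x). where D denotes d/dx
- \frac{x^{2}}{2}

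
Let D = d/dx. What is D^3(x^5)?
60 x^{2}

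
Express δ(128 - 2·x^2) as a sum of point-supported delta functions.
\frac{\delta(x - 8) + \delta(x + 8)}{32}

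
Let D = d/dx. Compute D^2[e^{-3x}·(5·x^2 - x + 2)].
\left(45 x^{2} - 69 x + 34\right) e^{- 3 x}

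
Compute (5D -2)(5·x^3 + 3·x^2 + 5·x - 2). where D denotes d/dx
- 10 x^{3} + 69 x^{2} + 20 x + 29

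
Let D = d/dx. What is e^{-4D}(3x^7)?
3 x^{7} - 84 x^{6} + 1008 x^{5} - 6720 x^{4} + 26880 x^{3} - 64512 x^{2} + 86016 x - 49152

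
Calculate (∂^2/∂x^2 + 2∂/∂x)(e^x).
3 e^{x}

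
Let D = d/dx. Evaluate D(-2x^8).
- 16 x^{7}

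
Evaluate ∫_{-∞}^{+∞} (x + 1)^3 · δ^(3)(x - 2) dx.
-6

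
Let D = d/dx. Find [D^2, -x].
-2D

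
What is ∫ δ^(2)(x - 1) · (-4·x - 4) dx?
0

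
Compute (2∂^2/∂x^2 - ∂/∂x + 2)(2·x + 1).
4 x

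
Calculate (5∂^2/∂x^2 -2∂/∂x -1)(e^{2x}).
15 e^{2 x}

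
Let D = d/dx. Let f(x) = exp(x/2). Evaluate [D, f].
\frac{e^{\frac{x}{2}}}{2}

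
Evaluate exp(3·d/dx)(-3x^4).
- 3 x^{4} - 36 x^{3} - 162 x^{2} - 324 x - 243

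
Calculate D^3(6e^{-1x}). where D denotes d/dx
- 6 e^{- x}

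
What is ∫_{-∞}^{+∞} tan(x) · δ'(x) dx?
-1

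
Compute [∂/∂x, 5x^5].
25 x^{4}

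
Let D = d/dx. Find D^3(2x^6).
240 x^{3}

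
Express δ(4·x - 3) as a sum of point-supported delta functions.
\frac{\delta(x - 3/4)}{4}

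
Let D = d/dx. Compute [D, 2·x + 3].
2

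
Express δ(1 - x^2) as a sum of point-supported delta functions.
\frac{\delta(x - 1) + \delta(x + 1)}{2}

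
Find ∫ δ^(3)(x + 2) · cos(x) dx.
\sin{\left(2 \right)}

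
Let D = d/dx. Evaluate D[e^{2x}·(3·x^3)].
x^{2} \left(6 x + 9\right) e^{2 x}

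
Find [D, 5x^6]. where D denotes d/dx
30 x^{5}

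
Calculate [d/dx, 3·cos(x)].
- 3 \sin{\left(x \right)}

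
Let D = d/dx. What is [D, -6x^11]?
- 66 x^{10}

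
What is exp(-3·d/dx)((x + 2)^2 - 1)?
x \left(x - 2\right)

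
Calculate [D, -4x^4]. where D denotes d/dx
- 16 x^{3}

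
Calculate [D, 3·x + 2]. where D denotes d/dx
3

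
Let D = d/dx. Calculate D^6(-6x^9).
- 362880 x^{3}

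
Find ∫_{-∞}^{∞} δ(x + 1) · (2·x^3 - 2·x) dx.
0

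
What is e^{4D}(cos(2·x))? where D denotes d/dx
\cos{\left(2 x + 8 \right)}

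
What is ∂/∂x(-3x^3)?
- 9 x^{2}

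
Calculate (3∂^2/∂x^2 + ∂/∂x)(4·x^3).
12 x \left(x + 6\right)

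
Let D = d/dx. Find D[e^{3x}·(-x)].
\left(- 3 x - 1\right) e^{3 x}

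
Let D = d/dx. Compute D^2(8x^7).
336 x^{5}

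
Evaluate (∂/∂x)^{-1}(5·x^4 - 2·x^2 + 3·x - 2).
x^{5} - \frac{2 x^{3}}{3} + \frac{3 x^{2}}{2} - 2 x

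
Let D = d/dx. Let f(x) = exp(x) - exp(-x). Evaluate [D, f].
2 \cosh{\left(x \right)}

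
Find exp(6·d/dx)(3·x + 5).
3 x + 23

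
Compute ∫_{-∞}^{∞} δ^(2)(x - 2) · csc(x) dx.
\left(2 \cot^{2}{\left(2 \right)} + 1\right) \csc{\left(2 \right)}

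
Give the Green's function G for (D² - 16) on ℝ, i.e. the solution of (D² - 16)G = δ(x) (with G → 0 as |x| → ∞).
-\frac{e^{-4|x|}}{8}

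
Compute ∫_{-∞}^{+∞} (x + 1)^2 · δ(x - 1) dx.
4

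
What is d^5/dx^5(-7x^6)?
- 5040 x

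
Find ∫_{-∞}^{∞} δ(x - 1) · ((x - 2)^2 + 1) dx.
2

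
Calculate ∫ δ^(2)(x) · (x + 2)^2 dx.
2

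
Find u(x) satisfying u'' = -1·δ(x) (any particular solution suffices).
-\frac{|x|}{2}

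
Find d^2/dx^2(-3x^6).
- 90 x^{4}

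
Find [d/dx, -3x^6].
- 18 x^{5}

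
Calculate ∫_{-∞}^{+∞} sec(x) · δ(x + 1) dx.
\sec{\left(1 \right)}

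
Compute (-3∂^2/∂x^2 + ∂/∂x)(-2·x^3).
6 x \left(6 - x\right)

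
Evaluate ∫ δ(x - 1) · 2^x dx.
2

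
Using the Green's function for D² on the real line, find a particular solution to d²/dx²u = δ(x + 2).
\frac{|x + 2|}{2}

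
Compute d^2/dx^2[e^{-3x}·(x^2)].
\left(9 x^{2} - 12 x + 2\right) e^{- 3 x}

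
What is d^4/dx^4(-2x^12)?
- 23760 x^{8}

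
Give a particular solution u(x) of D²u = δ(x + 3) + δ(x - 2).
\frac{|x + 3|}{2} + \frac{|x - 2|}{2}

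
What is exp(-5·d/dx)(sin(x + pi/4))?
\sin{\left(x - 5 + \frac{\pi}{4} \right)}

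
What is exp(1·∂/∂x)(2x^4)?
2 x^{4} + 8 x^{3} + 12 x^{2} + 8 x + 2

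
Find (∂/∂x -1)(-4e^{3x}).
- 8 e^{3 x}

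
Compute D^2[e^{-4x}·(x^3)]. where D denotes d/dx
2 x \left(8 x^{2} - 12 x + 3\right) e^{- 4 x}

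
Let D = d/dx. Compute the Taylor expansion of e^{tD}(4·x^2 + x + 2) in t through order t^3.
4 t^{2} + t \left(8 x + 1\right) + 4 x^{2} + x + 2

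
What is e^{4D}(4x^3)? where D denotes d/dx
4 x^{3} + 48 x^{2} + 192 x + 256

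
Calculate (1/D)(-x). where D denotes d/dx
- \frac{x^{2}}{2}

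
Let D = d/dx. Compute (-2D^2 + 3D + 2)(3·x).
6 x + 9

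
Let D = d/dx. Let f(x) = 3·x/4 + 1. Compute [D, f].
\frac{3}{4}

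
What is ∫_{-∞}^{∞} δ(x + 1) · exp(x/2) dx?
e^{- \frac{1}{2}}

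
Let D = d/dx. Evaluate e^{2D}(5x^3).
5 x^{3} + 30 x^{2} + 60 x + 40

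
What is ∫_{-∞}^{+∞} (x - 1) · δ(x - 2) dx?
1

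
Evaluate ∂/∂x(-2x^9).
- 18 x^{8}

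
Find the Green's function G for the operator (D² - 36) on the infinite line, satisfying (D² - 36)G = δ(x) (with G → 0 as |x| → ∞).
-\frac{e^{-6|x|}}{12}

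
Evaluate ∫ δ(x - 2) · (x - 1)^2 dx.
1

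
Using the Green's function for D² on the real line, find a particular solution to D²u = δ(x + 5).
\frac{|x + 5|}{2}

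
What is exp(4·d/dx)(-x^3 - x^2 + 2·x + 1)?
- x^{3} - 13 x^{2} - 54 x - 71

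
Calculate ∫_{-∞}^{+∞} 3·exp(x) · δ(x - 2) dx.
3 e^{2}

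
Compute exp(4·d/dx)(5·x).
5 x + 20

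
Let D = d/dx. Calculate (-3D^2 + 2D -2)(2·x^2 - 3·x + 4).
- 4 x^{2} + 14 x - 26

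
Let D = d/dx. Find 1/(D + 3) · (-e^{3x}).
- \frac{e^{3 x}}{6}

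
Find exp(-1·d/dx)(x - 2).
x - 3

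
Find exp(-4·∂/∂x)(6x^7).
6 x^{7} - 168 x^{6} + 2016 x^{5} - 13440 x^{4} + 53760 x^{3} - 129024 x^{2} + 172032 x - 98304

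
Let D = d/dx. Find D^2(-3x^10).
- 270 x^{8}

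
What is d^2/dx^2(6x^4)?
72 x^{2}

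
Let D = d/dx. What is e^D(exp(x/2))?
e^{\frac{x}{2} + \frac{1}{2}}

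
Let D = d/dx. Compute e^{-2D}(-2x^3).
- 2 x^{3} + 12 x^{2} - 24 x + 16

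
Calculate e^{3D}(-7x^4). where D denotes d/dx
- 7 x^{4} - 84 x^{3} - 378 x^{2} - 756 x - 567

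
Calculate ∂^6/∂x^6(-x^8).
- 20160 x^{2}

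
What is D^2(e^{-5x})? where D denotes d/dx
25 e^{- 5 x}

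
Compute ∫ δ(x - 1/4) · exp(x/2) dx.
e^{\frac{1}{8}}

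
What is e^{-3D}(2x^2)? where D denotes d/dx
2 x^{2} - 12 x + 18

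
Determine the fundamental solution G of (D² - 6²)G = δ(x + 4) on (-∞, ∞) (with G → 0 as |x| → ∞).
-\frac{e^{-6|x + 4|}}{12}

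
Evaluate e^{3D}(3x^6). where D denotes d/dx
3 x^{6} + 54 x^{5} + 405 x^{4} + 1620 x^{3} + 3645 x^{2} + 4374 x + 2187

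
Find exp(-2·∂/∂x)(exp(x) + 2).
e^{x - 2} + 2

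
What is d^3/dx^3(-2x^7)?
- 420 x^{4}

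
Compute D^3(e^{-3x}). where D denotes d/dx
- 27 e^{- 3 x}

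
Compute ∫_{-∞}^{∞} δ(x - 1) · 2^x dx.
2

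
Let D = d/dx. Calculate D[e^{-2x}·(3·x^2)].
6 x \left(1 - x\right) e^{- 2 x}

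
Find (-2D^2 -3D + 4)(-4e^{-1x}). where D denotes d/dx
- 20 e^{- x}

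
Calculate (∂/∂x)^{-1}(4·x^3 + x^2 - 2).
x^{4} + \frac{x^{3}}{3} - 2 x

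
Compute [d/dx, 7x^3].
21 x^{2}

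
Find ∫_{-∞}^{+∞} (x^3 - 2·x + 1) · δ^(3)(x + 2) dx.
-6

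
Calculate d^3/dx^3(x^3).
6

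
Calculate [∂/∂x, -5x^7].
- 35 x^{6}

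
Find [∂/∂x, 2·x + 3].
2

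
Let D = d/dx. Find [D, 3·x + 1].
3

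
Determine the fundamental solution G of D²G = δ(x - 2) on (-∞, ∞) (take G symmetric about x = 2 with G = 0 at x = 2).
\frac{|x - 2|}{2}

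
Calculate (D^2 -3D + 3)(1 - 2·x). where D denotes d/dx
9 - 6 x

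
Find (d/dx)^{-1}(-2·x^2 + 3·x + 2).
- \frac{2 x^{3}}{3} + \frac{3 x^{2}}{2} + 2 x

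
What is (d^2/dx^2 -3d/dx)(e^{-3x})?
18 e^{- 3 x}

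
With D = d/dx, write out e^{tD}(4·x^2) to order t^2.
4 t^{2} + 8 t x + 4 x^{2}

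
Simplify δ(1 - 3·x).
\frac{\delta(x - 1/3)}{3}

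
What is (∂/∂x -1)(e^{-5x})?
- 6 e^{- 5 x}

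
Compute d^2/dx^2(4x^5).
80 x^{3}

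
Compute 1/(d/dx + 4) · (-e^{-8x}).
\frac{e^{- 8 x}}{4}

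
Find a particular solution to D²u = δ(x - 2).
\frac{|x - 2|}{2}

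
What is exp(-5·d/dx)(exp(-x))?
e^{5 - x}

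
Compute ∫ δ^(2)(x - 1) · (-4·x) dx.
0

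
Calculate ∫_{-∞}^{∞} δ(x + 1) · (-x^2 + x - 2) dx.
-4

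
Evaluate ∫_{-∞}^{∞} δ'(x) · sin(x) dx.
-1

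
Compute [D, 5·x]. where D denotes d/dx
5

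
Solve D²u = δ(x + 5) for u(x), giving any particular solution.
\frac{|x + 5|}{2}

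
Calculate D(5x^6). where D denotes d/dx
30 x^{5}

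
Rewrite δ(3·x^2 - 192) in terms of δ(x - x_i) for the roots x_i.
\frac{\delta(x - 8) + \delta(x + 8)}{48}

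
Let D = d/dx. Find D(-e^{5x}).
- 5 e^{5 x}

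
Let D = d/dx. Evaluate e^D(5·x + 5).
5 x + 10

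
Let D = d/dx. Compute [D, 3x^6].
18 x^{5}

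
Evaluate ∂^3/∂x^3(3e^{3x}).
81 e^{3 x}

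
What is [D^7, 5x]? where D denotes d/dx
35D^{6}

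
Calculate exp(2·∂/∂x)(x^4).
x^{4} + 8 x^{3} + 24 x^{2} + 32 x + 16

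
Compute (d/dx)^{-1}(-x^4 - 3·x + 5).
- \frac{x^{5}}{5} - \frac{3 x^{2}}{2} + 5 x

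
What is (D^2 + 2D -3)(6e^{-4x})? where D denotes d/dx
30 e^{- 4 x}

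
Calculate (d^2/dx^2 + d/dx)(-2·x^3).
6 x \left(- x - 2\right)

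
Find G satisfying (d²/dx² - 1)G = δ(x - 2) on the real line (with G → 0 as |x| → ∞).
-\frac{e^{-|x - 2|}}{2}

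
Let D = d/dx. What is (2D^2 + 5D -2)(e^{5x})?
73 e^{5 x}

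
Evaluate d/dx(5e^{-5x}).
- 25 e^{- 5 x}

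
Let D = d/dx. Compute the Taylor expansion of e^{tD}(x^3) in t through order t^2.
x \left(3 t^{2} + 3 t x + x^{2}\right)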